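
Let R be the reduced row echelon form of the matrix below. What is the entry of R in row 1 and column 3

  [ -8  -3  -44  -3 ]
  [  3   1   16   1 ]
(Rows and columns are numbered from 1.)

R1 → -1/8·R1
R2 → R2 − 3·R1
R2 → -8·R2
R1 → R1 − 3/8·R2

4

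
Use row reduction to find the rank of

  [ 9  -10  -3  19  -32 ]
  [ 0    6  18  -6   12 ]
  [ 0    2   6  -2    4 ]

rank = 2

r1 ← 1/9·r1
  [ 1  -10/9  -1/3  19/9  -32/9 ]
  [ 0      6    18    -6     12 ]
  [ 0      2     6    -2      4 ]
r2 ← 1/6·r2
  [ 1  -10/9  -1/3  19/9  -32/9 ]
  [ 0      1     3    -1      2 ]
  [ 0      2     6    -2      4 ]
r3 ← r3 − 2·r2
  [ 1  -10/9  -1/3  19/9  -32/9 ]
  [ 0      1     3    -1      2 ]
  [ 0      0     0     0      0 ]
r1 ← r1 + 10/9·r2
  [ 1  0  3   1  -4/3 ]
  [ 0  1  3  -1     2 ]
  [ 0  0  0   0     0 ]
The reduced form has 2 nonzero rows.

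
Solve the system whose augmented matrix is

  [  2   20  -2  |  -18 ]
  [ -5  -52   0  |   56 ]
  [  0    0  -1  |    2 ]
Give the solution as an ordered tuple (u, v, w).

(-6, -1/2, -2)

ρ1 ← 1/2·ρ1
  [  1   10  -1  |  -9 ]
  [ -5  -52   0  |  56 ]
  [  0    0  -1  |   2 ]
ρ2 ← ρ2 + 5·ρ1
  [ 1  10  -1  |  -9 ]
  [ 0  -2  -5  |  11 ]
  [ 0   0  -1  |   2 ]
ρ2 ← -1/2·ρ2
  [ 1  10   -1  |     -9 ]
  [ 0   1  5/2  |  -11/2 ]
  [ 0   0   -1  |      2 ]
ρ3 ← -1·ρ3
  [ 1  10   -1  |     -9 ]
  [ 0   1  5/2  |  -11/2 ]
  [ 0   0    1  |     -2 ]
ρ2 ← ρ2 − 5/2·ρ3
  [ 1  10  -1  |    -9 ]
  [ 0   1   0  |  -1/2 ]
  [ 0   0   1  |    -2 ]
ρ1 ← ρ1 + ρ3
  [ 1  10  0  |   -11 ]
  [ 0   1  0  |  -1/2 ]
  [ 0   0  1  |    -2 ]
ρ1 ← ρ1 − 10·ρ2
  [ 1  0  0  |    -6 ]
  [ 0  1  0  |  -1/2 ]
  [ 0  0  1  |    -2 ]
Reading off the last column: u = -6, v = -1/2, w = -2.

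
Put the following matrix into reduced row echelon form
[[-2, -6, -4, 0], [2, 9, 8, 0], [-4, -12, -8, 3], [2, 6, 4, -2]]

r1 → -1/2·r1
  [  1    3   2   0 ]
  [  2    9   8   0 ]
  [ -4  -12  -8   3 ]
  [  2    6   4  -2 ]
r2 → r2 − 2·r1
  [  1    3   2   0 ]
  [  0    3   4   0 ]
  [ -4  -12  -8   3 ]
  [  2    6   4  -2 ]
r3 → r3 + 4·r1
  [ 1  3  2   0 ]
  [ 0  3  4   0 ]
  [ 0  0  0   3 ]
  [ 2  6  4  -2 ]
r4 → r4 − 2·r1
  [ 1  3  2   0 ]
  [ 0  3  4   0 ]
  [ 0  0  0   3 ]
  [ 0  0  0  -2 ]
r2 → 1/3·r2
  [ 1  3    2   0 ]
  [ 0  1  4/3   0 ]
  [ 0  0    0   3 ]
  [ 0  0    0  -2 ]
r3 → 1/3·r3
  [ 1  3    2   0 ]
  [ 0  1  4/3   0 ]
  [ 0  0    0   1 ]
  [ 0  0    0  -2 ]
r4 → r4 + 2·r3
  [ 1  3    2  0 ]
  [ 0  1  4/3  0 ]
  [ 0  0    0  1 ]
  [ 0  0    0  0 ]
r1 → r1 − 3·r2
  [ 1  0   -2  0 ]
  [ 0  1  4/3  0 ]
  [ 0  0    0  1 ]
  [ 0  0    0  0 ]

[[1, 0, -2, 0], [0, 1, 4/3, 0], [0, 0, 0, 1], [0, 0, 0, 0]]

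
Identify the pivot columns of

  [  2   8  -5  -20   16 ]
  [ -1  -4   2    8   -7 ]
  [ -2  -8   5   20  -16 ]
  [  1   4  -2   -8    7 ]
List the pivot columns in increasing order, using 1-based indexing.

Multiply r1 by 1/2.
  [  1   4  -5/2  -10    8 ]
  [ -1  -4     2    8   -7 ]
  [ -2  -8     5   20  -16 ]
  [  1   4    -2   -8    7 ]
Add r1 to r2.
  [  1   4  -5/2  -10    8 ]
  [  0   0  -1/2   -2    1 ]
  [ -2  -8     5   20  -16 ]
  [  1   4    -2   -8    7 ]
Add 2 times r1 to r3.
  [ 1  4  -5/2  -10  8 ]
  [ 0  0  -1/2   -2  1 ]
  [ 0  0     0    0  0 ]
  [ 1  4    -2   -8  7 ]
Subtract r1 from r4.
  [ 1  4  -5/2  -10   8 ]
  [ 0  0  -1/2   -2   1 ]
  [ 0  0     0    0   0 ]
  [ 0  0   1/2    2  -1 ]
Multiply r2 by -2.
  [ 1  4  -5/2  -10   8 ]
  [ 0  0     1    4  -2 ]
  [ 0  0     0    0   0 ]
  [ 0  0   1/2    2  -1 ]
Subtract 1/2 times r2 from r4.
  [ 1  4  -5/2  -10   8 ]
  [ 0  0     1    4  -2 ]
  [ 0  0     0    0   0 ]
  [ 0  0     0    0   0 ]
Add 5/2 times r2 to r1.
  [ 1  4  0  0   3 ]
  [ 0  0  1  4  -2 ]
  [ 0  0  0  0   0 ]
  [ 0  0  0  0   0 ]
Pivot columns are the columns containing a leading 1.

1, 3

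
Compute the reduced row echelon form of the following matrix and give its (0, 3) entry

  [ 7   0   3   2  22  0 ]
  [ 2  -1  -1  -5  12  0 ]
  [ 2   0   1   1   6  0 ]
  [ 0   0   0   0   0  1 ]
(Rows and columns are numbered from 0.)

R1 ← 1/7·R1
  [ 1   0  3/7  2/7  22/7  0 ]
  [ 2  -1   -1   -5    12  0 ]
  [ 2   0    1    1     6  0 ]
  [ 0   0    0    0     0  1 ]
R2 ← R2 − 2·R1
  [ 1   0    3/7    2/7  22/7  0 ]
  [ 0  -1  -13/7  -39/7  40/7  0 ]
  [ 2   0      1      1     6  0 ]
  [ 0   0      0      0     0  1 ]
R3 ← R3 − 2·R1
  [ 1   0    3/7    2/7  22/7  0 ]
  [ 0  -1  -13/7  -39/7  40/7  0 ]
  [ 0   0    1/7    3/7  -2/7  0 ]
  [ 0   0      0      0     0  1 ]
R2 ← -1·R2
  [ 1  0   3/7   2/7   22/7  0 ]
  [ 0  1  13/7  39/7  -40/7  0 ]
  [ 0  0   1/7   3/7   -2/7  0 ]
  [ 0  0     0     0      0  1 ]
R3 ← 7·R3
  [ 1  0   3/7   2/7   22/7  0 ]
  [ 0  1  13/7  39/7  -40/7  0 ]
  [ 0  0     1     3     -2  0 ]
  [ 0  0     0     0      0  1 ]
R2 ← R2 − 13/7·R3
  [ 1  0  3/7  2/7  22/7  0 ]
  [ 0  1    0    0    -2  0 ]
  [ 0  0    1    3    -2  0 ]
  [ 0  0    0    0     0  1 ]
R1 ← R1 − 3/7·R3
  [ 1  0  0  -1   4  0 ]
  [ 0  1  0   0  -2  0 ]
  [ 0  0  1   3  -2  0 ]
  [ 0  0  0   0   0  1 ]

-1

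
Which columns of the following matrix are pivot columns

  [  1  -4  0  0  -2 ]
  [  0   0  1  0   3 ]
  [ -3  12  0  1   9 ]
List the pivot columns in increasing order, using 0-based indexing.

0, 2, 3

Add 3 times r1 to r3.
  [ 1  -4  0  0  -2 ]
  [ 0   0  1  0   3 ]
  [ 0   0  0  1   3 ]
Pivot columns are the columns containing a leading 1.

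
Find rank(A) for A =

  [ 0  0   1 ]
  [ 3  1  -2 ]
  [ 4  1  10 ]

R1 ↔ R2
  [ 3  1  -2 ]
  [ 0  0   1 ]
  [ 4  1  10 ]
R1 -> 1/3·R1
  [ 1  1/3  -2/3 ]
  [ 0    0     1 ]
  [ 4    1    10 ]
R3 -> R3 − 4·R1
  [ 1   1/3  -2/3 ]
  [ 0     0     1 ]
  [ 0  -1/3  38/3 ]
R2 ↔ R3
  [ 1   1/3  -2/3 ]
  [ 0  -1/3  38/3 ]
  [ 0     0     1 ]
R2 -> -3·R2
  [ 1  1/3  -2/3 ]
  [ 0    1   -38 ]
  [ 0    0     1 ]
R2 -> R2 + 38·R3
  [ 1  1/3  -2/3 ]
  [ 0    1     0 ]
  [ 0    0     1 ]
R1 -> R1 + 2/3·R3
  [ 1  1/3  0 ]
  [ 0    1  0 ]
  [ 0    0  1 ]
R1 -> R1 − 1/3·R2
  [ 1  0  0 ]
  [ 0  1  0 ]
  [ 0  0  1 ]
The reduced form has 3 nonzero rows.

rank = 3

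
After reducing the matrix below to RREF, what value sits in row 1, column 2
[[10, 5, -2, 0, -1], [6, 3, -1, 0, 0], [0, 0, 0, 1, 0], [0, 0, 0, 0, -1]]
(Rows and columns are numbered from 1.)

Multiply R1 by 1/10.
  [ 1  1/2  -1/5  0  -1/10 ]
  [ 6    3    -1  0      0 ]
  [ 0    0     0  1      0 ]
  [ 0    0     0  0     -1 ]
Subtract 6 times R1 from R2.
  [ 1  1/2  -1/5  0  -1/10 ]
  [ 0    0   1/5  0    3/5 ]
  [ 0    0     0  1      0 ]
  [ 0    0     0  0     -1 ]
Multiply R2 by 5.
  [ 1  1/2  -1/5  0  -1/10 ]
  [ 0    0     1  0      3 ]
  [ 0    0     0  1      0 ]
  [ 0    0     0  0     -1 ]
Multiply R4 by -1.
  [ 1  1/2  -1/5  0  -1/10 ]
  [ 0    0     1  0      3 ]
  [ 0    0     0  1      0 ]
  [ 0    0     0  0      1 ]
Subtract 3 times R4 from R2.
  [ 1  1/2  -1/5  0  -1/10 ]
  [ 0    0     1  0      0 ]
  [ 0    0     0  1      0 ]
  [ 0    0     0  0      1 ]
Add 1/10 times R4 to R1.
  [ 1  1/2  -1/5  0  0 ]
  [ 0    0     1  0  0 ]
  [ 0    0     0  1  0 ]
  [ 0    0     0  0  1 ]
Add 1/5 times R2 to R1.
  [ 1  1/2  0  0  0 ]
  [ 0    0  1  0  0 ]
  [ 0    0  0  1  0 ]
  [ 0    0  0  0  1 ]

1/2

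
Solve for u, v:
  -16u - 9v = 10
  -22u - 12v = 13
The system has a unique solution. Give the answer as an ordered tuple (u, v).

Form the augmented matrix and row-reduce:
  [ -16   -9  |  10 ]
  [ -22  -12  |  13 ]
R1 := -1/16·R1
  [   1  9/16  |  -5/8 ]
  [ -22   -12  |    13 ]
R2 := R2 + 22·R1
  [ 1  9/16  |  -5/8 ]
  [ 0   3/8  |  -3/4 ]
R2 := 8/3·R2
  [ 1  9/16  |  -5/8 ]
  [ 0     1  |    -2 ]
R1 := R1 − 9/16·R2
  [ 1  0  |  1/2 ]
  [ 0  1  |   -2 ]
Reading off the last column: u = 1/2, v = -2.

(1/2, -2)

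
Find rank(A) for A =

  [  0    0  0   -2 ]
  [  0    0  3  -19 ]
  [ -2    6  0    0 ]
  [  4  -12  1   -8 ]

rank = 3

Swap R1 and R3.
  [ -2    6  0    0 ]
  [  0    0  3  -19 ]
  [  0    0  0   -2 ]
  [  4  -12  1   -8 ]
Multiply R1 by -1/2.
  [ 1   -3  0    0 ]
  [ 0    0  3  -19 ]
  [ 0    0  0   -2 ]
  [ 4  -12  1   -8 ]
Subtract 4 times R1 from R4.
  [ 1  -3  0    0 ]
  [ 0   0  3  -19 ]
  [ 0   0  0   -2 ]
  [ 0   0  1   -8 ]
Multiply R2 by 1/3.
  [ 1  -3  0      0 ]
  [ 0   0  1  -19/3 ]
  [ 0   0  0     -2 ]
  [ 0   0  1     -8 ]
Subtract R2 from R4.
  [ 1  -3  0      0 ]
  [ 0   0  1  -19/3 ]
  [ 0   0  0     -2 ]
  [ 0   0  0   -5/3 ]
Multiply R3 by -1/2.
  [ 1  -3  0      0 ]
  [ 0   0  1  -19/3 ]
  [ 0   0  0      1 ]
  [ 0   0  0   -5/3 ]
Add 5/3 times R3 to R4.
  [ 1  -3  0      0 ]
  [ 0   0  1  -19/3 ]
  [ 0   0  0      1 ]
  [ 0   0  0      0 ]
Add 19/3 times R3 to R2.
  [ 1  -3  0  0 ]
  [ 0   0  1  0 ]
  [ 0   0  0  1 ]
  [ 0   0  0  0 ]
The reduced form has 3 nonzero rows.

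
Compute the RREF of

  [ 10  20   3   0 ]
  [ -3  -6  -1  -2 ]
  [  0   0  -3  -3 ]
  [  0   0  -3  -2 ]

R1 -> 1/10·R1
R2 -> R2 + 3·R1
R2 -> -10·R2
R3 -> R3 + 3·R2
R4 -> R4 + 3·R2
R3 -> 1/57·R3
R4 -> R4 − 58·R3
R2 -> R2 − 20·R3
R1 -> R1 − 3/10·R2

[[1, 2, 0, 0], [0, 0, 1, 0], [0, 0, 0, 1], [0, 0, 0, 0]]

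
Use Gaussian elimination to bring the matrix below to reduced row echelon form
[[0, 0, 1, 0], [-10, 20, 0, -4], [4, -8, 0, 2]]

[[1, -2, 0, 0], [0, 0, 1, 0], [0, 0, 0, 1]]

ρ1 ↔ ρ2
  [ -10  20  0  -4 ]
  [   0   0  1   0 ]
  [   4  -8  0   2 ]
ρ1 → -1/10·ρ1
  [ 1  -2  0  2/5 ]
  [ 0   0  1    0 ]
  [ 4  -8  0    2 ]
ρ3 → ρ3 − 4·ρ1
  [ 1  -2  0  2/5 ]
  [ 0   0  1    0 ]
  [ 0   0  0  2/5 ]
ρ3 → 5/2·ρ3
  [ 1  -2  0  2/5 ]
  [ 0   0  1    0 ]
  [ 0   0  0    1 ]
ρ1 → ρ1 − 2/5·ρ3
  [ 1  -2  0  0 ]
  [ 0   0  1  0 ]
  [ 0   0  0  1 ]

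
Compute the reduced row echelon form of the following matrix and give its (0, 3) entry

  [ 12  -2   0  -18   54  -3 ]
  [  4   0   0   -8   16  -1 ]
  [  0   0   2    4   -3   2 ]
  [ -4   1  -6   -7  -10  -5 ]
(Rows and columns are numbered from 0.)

-2

ρ1 -> 1/12·ρ1
  [  1  -1/6   0  -3/2  9/2  -1/4 ]
  [  4     0   0    -8   16    -1 ]
  [  0     0   2     4   -3     2 ]
  [ -4     1  -6    -7  -10    -5 ]
ρ2 -> ρ2 − 4·ρ1
  [  1  -1/6   0  -3/2  9/2  -1/4 ]
  [  0   2/3   0    -2   -2     0 ]
  [  0     0   2     4   -3     2 ]
  [ -4     1  -6    -7  -10    -5 ]
ρ4 -> ρ4 + 4·ρ1
  [ 1  -1/6   0  -3/2  9/2  -1/4 ]
  [ 0   2/3   0    -2   -2     0 ]
  [ 0     0   2     4   -3     2 ]
  [ 0   1/3  -6   -13    8    -6 ]
ρ2 -> 3/2·ρ2
  [ 1  -1/6   0  -3/2  9/2  -1/4 ]
  [ 0     1   0    -3   -3     0 ]
  [ 0     0   2     4   -3     2 ]
  [ 0   1/3  -6   -13    8    -6 ]
ρ4 -> ρ4 − 1/3·ρ2
  [ 1  -1/6   0  -3/2  9/2  -1/4 ]
  [ 0     1   0    -3   -3     0 ]
  [ 0     0   2     4   -3     2 ]
  [ 0     0  -6   -12    9    -6 ]
ρ3 -> 1/2·ρ3
  [ 1  -1/6   0  -3/2   9/2  -1/4 ]
  [ 0     1   0    -3    -3     0 ]
  [ 0     0   1     2  -3/2     1 ]
  [ 0     0  -6   -12     9    -6 ]
ρ4 -> ρ4 + 6·ρ3
  [ 1  -1/6  0  -3/2   9/2  -1/4 ]
  [ 0     1  0    -3    -3     0 ]
  [ 0     0  1     2  -3/2     1 ]
  [ 0     0  0     0     0     0 ]
ρ1 -> ρ1 + 1/6·ρ2
  [ 1  0  0  -2     4  -1/4 ]
  [ 0  1  0  -3    -3     0 ]
  [ 0  0  1   2  -3/2     1 ]
  [ 0  0  0   0     0     0 ]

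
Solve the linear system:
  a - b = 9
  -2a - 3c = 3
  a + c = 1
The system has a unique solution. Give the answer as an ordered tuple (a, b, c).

Form the augmented matrix and row-reduce:
  [  1  -1   0  |  9 ]
  [ -2   0  -3  |  3 ]
  [  1   0   1  |  1 ]
ρ2 -> ρ2 + 2·ρ1
  [ 1  -1   0  |   9 ]
  [ 0  -2  -3  |  21 ]
  [ 1   0   1  |   1 ]
ρ3 -> ρ3 − ρ1
  [ 1  -1   0  |   9 ]
  [ 0  -2  -3  |  21 ]
  [ 0   1   1  |  -8 ]
ρ2 -> -1/2·ρ2
  [ 1  -1    0  |      9 ]
  [ 0   1  3/2  |  -21/2 ]
  [ 0   1    1  |     -8 ]
ρ3 -> ρ3 − ρ2
  [ 1  -1     0  |      9 ]
  [ 0   1   3/2  |  -21/2 ]
  [ 0   0  -1/2  |    5/2 ]
ρ3 -> -2·ρ3
  [ 1  -1    0  |      9 ]
  [ 0   1  3/2  |  -21/2 ]
  [ 0   0    1  |     -5 ]
ρ2 -> ρ2 − 3/2·ρ3
  [ 1  -1  0  |   9 ]
  [ 0   1  0  |  -3 ]
  [ 0   0  1  |  -5 ]
ρ1 -> ρ1 + ρ2
  [ 1  0  0  |   6 ]
  [ 0  1  0  |  -3 ]
  [ 0  0  1  |  -5 ]
Reading off the last column: a = 6, b = -3, c = -5.

(6, -3, -5)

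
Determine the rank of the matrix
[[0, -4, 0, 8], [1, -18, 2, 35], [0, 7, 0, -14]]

Swap R1 and R2.
  [ 1  -18  2   35 ]
  [ 0   -4  0    8 ]
  [ 0    7  0  -14 ]
Multiply R2 by -1/4.
  [ 1  -18  2   35 ]
  [ 0    1  0   -2 ]
  [ 0    7  0  -14 ]
Subtract 7 times R2 from R3.
  [ 1  -18  2  35 ]
  [ 0    1  0  -2 ]
  [ 0    0  0   0 ]
Add 18 times R2 to R1.
  [ 1  0  2  -1 ]
  [ 0  1  0  -2 ]
  [ 0  0  0   0 ]
The reduced form has 2 nonzero rows.

rank = 2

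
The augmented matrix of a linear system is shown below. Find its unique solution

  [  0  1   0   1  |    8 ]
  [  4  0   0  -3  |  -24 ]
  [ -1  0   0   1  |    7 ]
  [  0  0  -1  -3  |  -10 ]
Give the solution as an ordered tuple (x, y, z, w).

r1 ↔ r2
  [  4  0   0  -3  |  -24 ]
  [  0  1   0   1  |    8 ]
  [ -1  0   0   1  |    7 ]
  [  0  0  -1  -3  |  -10 ]
r1 -> 1/4·r1
  [  1  0   0  -3/4  |   -6 ]
  [  0  1   0     1  |    8 ]
  [ -1  0   0     1  |    7 ]
  [  0  0  -1    -3  |  -10 ]
r3 -> r3 + r1
  [ 1  0   0  -3/4  |   -6 ]
  [ 0  1   0     1  |    8 ]
  [ 0  0   0   1/4  |    1 ]
  [ 0  0  -1    -3  |  -10 ]
r3 ↔ r4
  [ 1  0   0  -3/4  |   -6 ]
  [ 0  1   0     1  |    8 ]
  [ 0  0  -1    -3  |  -10 ]
  [ 0  0   0   1/4  |    1 ]
r3 -> -1·r3
  [ 1  0  0  -3/4  |  -6 ]
  [ 0  1  0     1  |   8 ]
  [ 0  0  1     3  |  10 ]
  [ 0  0  0   1/4  |   1 ]
r4 -> 4·r4
  [ 1  0  0  -3/4  |  -6 ]
  [ 0  1  0     1  |   8 ]
  [ 0  0  1     3  |  10 ]
  [ 0  0  0     1  |   4 ]
r3 -> r3 − 3·r4
  [ 1  0  0  -3/4  |  -6 ]
  [ 0  1  0     1  |   8 ]
  [ 0  0  1     0  |  -2 ]
  [ 0  0  0     1  |   4 ]
r2 -> r2 − r4
  [ 1  0  0  -3/4  |  -6 ]
  [ 0  1  0     0  |   4 ]
  [ 0  0  1     0  |  -2 ]
  [ 0  0  0     1  |   4 ]
r1 -> r1 + 3/4·r4
  [ 1  0  0  0  |  -3 ]
  [ 0  1  0  0  |   4 ]
  [ 0  0  1  0  |  -2 ]
  [ 0  0  0  1  |   4 ]
Reading off the last column: x = -3, y = 4, z = -2, w = 4.

(-3, 4, -2, 4)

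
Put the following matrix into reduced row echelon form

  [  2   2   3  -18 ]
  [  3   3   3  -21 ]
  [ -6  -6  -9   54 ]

[[1, 1, 0, -3], [0, 0, 1, -4], [0, 0, 0, 0]]

Multiply ρ1 by 1/2.
Subtract 3 times ρ1 from ρ2.
Add 6 times ρ1 to ρ3.
Multiply ρ2 by -2/3.
Subtract 3/2 times ρ2 from ρ1.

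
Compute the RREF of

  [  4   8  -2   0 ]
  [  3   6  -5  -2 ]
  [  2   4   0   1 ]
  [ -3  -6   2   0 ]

R1 ← 1/4·R1
R2 ← R2 − 3·R1
R3 ← R3 − 2·R1
R4 ← R4 + 3·R1
R2 ← -2/7·R2
R3 ← R3 − R2
R4 ← R4 − 1/2·R2
R3 ← 7/3·R3
R4 ← R4 + 2/7·R3
R2 ← R2 − 4/7·R3
R1 ← R1 + 1/2·R2

[[1, 2, 0, 0], [0, 0, 1, 0], [0, 0, 0, 1], [0, 0, 0, 0]]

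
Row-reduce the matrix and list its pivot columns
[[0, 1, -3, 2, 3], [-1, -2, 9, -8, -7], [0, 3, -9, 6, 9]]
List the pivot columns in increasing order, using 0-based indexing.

0, 1

Swap R1 and R2.
  [ -1  -2   9  -8  -7 ]
  [  0   1  -3   2   3 ]
  [  0   3  -9   6   9 ]
Multiply R1 by -1.
  [ 1  2  -9  8  7 ]
  [ 0  1  -3  2  3 ]
  [ 0  3  -9  6  9 ]
Subtract 3 times R2 from R3.
  [ 1  2  -9  8  7 ]
  [ 0  1  -3  2  3 ]
  [ 0  0   0  0  0 ]
Subtract 2 times R2 from R1.
  [ 1  0  -3  4  1 ]
  [ 0  1  -3  2  3 ]
  [ 0  0   0  0  0 ]
Pivot columns are the columns containing a leading 1.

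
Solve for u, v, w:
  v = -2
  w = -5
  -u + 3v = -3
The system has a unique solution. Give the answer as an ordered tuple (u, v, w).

(-3, -2, -5)

Form the augmented matrix and row-reduce:
  [  0  1  0  |  -2 ]
  [  0  0  1  |  -5 ]
  [ -1  3  0  |  -3 ]
R1 <-> R3
  [ -1  3  0  |  -3 ]
  [  0  0  1  |  -5 ]
  [  0  1  0  |  -2 ]
R1 → -1·R1
  [ 1  -3  0  |   3 ]
  [ 0   0  1  |  -5 ]
  [ 0   1  0  |  -2 ]
R2 <-> R3
  [ 1  -3  0  |   3 ]
  [ 0   1  0  |  -2 ]
  [ 0   0  1  |  -5 ]
R1 → R1 + 3·R2
  [ 1  0  0  |  -3 ]
  [ 0  1  0  |  -2 ]
  [ 0  0  1  |  -5 ]
Reading off the last column: u = -3, v = -2, w = -5.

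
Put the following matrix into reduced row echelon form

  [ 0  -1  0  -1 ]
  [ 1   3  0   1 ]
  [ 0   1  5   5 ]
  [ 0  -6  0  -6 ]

Swap ρ1 and ρ2.
Multiply ρ2 by -1.
Subtract ρ2 from ρ3.
Add 6 times ρ2 to ρ4.
Multiply ρ3 by 1/5.
Subtract 3 times ρ2 from ρ1.

[[1, 0, 0, -2], [0, 1, 0, 1], [0, 0, 1, 4/5], [0, 0, 0, 0]]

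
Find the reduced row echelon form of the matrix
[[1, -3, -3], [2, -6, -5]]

[[1, -3, 0], [0, 0, 1]]

r2 → r2 − 2·r1
r1 → r1 + 3·r2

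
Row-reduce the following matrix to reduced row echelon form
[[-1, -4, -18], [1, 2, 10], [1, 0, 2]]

R1 -> -1·R1
  [ 1  4  18 ]
  [ 1  2  10 ]
  [ 1  0   2 ]
R2 -> R2 − R1
  [ 1   4  18 ]
  [ 0  -2  -8 ]
  [ 1   0   2 ]
R3 -> R3 − R1
  [ 1   4   18 ]
  [ 0  -2   -8 ]
  [ 0  -4  -16 ]
R2 -> -1/2·R2
  [ 1   4   18 ]
  [ 0   1    4 ]
  [ 0  -4  -16 ]
R3 -> R3 + 4·R2
  [ 1  4  18 ]
  [ 0  1   4 ]
  [ 0  0   0 ]
R1 -> R1 − 4·R2
  [ 1  0  2 ]
  [ 0  1  4 ]
  [ 0  0  0 ]

[[1, 0, 2], [0, 1, 4], [0, 0, 0]]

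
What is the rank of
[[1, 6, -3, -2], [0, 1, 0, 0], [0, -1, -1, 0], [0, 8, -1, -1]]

Add r2 to r3.
  [ 1  6  -3  -2 ]
  [ 0  1   0   0 ]
  [ 0  0  -1   0 ]
  [ 0  8  -1  -1 ]
Subtract 8 times r2 from r4.
  [ 1  6  -3  -2 ]
  [ 0  1   0   0 ]
  [ 0  0  -1   0 ]
  [ 0  0  -1  -1 ]
Multiply r3 by -1.
  [ 1  6  -3  -2 ]
  [ 0  1   0   0 ]
  [ 0  0   1   0 ]
  [ 0  0  -1  -1 ]
Add r3 to r4.
  [ 1  6  -3  -2 ]
  [ 0  1   0   0 ]
  [ 0  0   1   0 ]
  [ 0  0   0  -1 ]
Multiply r4 by -1.
  [ 1  6  -3  -2 ]
  [ 0  1   0   0 ]
  [ 0  0   1   0 ]
  [ 0  0   0   1 ]
Add 2 times r4 to r1.
  [ 1  6  -3  0 ]
  [ 0  1   0  0 ]
  [ 0  0   1  0 ]
  [ 0  0   0  1 ]
Add 3 times r3 to r1.
  [ 1  6  0  0 ]
  [ 0  1  0  0 ]
  [ 0  0  1  0 ]
  [ 0  0  0  1 ]
Subtract 6 times r2 from r1.
  [ 1  0  0  0 ]
  [ 0  1  0  0 ]
  [ 0  0  1  0 ]
  [ 0  0  0  1 ]
The reduced form has 4 nonzero rows.

rank = 4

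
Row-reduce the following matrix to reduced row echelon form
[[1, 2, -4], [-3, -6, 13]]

[[1, 2, 0], [0, 0, 1]]

ρ2 ← ρ2 + 3·ρ1
  [ 1  2  -4 ]
  [ 0  0   1 ]
ρ1 ← ρ1 + 4·ρ2
  [ 1  2  0 ]
  [ 0  0  1 ]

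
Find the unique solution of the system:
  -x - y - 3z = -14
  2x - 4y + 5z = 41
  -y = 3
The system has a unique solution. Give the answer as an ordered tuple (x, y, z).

(2, -3, 5)

Form the augmented matrix and row-reduce:
  [ -1  -1  -3  |  -14 ]
  [  2  -4   5  |   41 ]
  [  0  -1   0  |    3 ]
ρ1 ← -1·ρ1
  [ 1   1  3  |  14 ]
  [ 2  -4  5  |  41 ]
  [ 0  -1  0  |   3 ]
ρ2 ← ρ2 − 2·ρ1
  [ 1   1   3  |  14 ]
  [ 0  -6  -1  |  13 ]
  [ 0  -1   0  |   3 ]
ρ2 ← -1/6·ρ2
  [ 1   1    3  |     14 ]
  [ 0   1  1/6  |  -13/6 ]
  [ 0  -1    0  |      3 ]
ρ3 ← ρ3 + ρ2
  [ 1  1    3  |     14 ]
  [ 0  1  1/6  |  -13/6 ]
  [ 0  0  1/6  |    5/6 ]
ρ3 ← 6·ρ3
  [ 1  1    3  |     14 ]
  [ 0  1  1/6  |  -13/6 ]
  [ 0  0    1  |      5 ]
ρ2 ← ρ2 − 1/6·ρ3
  [ 1  1  3  |  14 ]
  [ 0  1  0  |  -3 ]
  [ 0  0  1  |   5 ]
ρ1 ← ρ1 − 3·ρ3
  [ 1  1  0  |  -1 ]
  [ 0  1  0  |  -3 ]
  [ 0  0  1  |   5 ]
ρ1 ← ρ1 − ρ2
  [ 1  0  0  |   2 ]
  [ 0  1  0  |  -3 ]
  [ 0  0  1  |   5 ]
Reading off the last column: x = 2, y = -3, z = 5.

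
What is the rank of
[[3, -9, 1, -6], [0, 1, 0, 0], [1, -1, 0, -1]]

rank = 3

ρ1 -> 1/3·ρ1
  [ 1  -3  1/3  -2 ]
  [ 0   1    0   0 ]
  [ 1  -1    0  -1 ]
ρ3 -> ρ3 − ρ1
  [ 1  -3   1/3  -2 ]
  [ 0   1     0   0 ]
  [ 0   2  -1/3   1 ]
ρ3 -> ρ3 − 2·ρ2
  [ 1  -3   1/3  -2 ]
  [ 0   1     0   0 ]
  [ 0   0  -1/3   1 ]
ρ3 -> -3·ρ3
  [ 1  -3  1/3  -2 ]
  [ 0   1    0   0 ]
  [ 0   0    1  -3 ]
ρ1 -> ρ1 − 1/3·ρ3
  [ 1  -3  0  -1 ]
  [ 0   1  0   0 ]
  [ 0   0  1  -3 ]
ρ1 -> ρ1 + 3·ρ2
  [ 1  0  0  -1 ]
  [ 0  1  0   0 ]
  [ 0  0  1  -3 ]
The reduced form has 3 nonzero rows.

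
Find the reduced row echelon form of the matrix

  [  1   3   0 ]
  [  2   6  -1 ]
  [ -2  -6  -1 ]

[[1, 3, 0], [0, 0, 1], [0, 0, 0]]

R2 → R2 − 2·R1
  [  1   3   0 ]
  [  0   0  -1 ]
  [ -2  -6  -1 ]
R3 → R3 + 2·R1
  [ 1  3   0 ]
  [ 0  0  -1 ]
  [ 0  0  -1 ]
R2 → -1·R2
  [ 1  3   0 ]
  [ 0  0   1 ]
  [ 0  0  -1 ]
R3 → R3 + R2
  [ 1  3  0 ]
  [ 0  0  1 ]
  [ 0  0  0 ]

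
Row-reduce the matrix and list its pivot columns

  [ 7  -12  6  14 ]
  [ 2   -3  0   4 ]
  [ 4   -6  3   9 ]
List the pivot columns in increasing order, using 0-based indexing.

Multiply r1 by 1/7.
  [ 1  -12/7  6/7  2 ]
  [ 2     -3    0  4 ]
  [ 4     -6    3  9 ]
Subtract 2 times r1 from r2.
  [ 1  -12/7    6/7  2 ]
  [ 0    3/7  -12/7  0 ]
  [ 4     -6      3  9 ]
Subtract 4 times r1 from r3.
  [ 1  -12/7    6/7  2 ]
  [ 0    3/7  -12/7  0 ]
  [ 0    6/7   -3/7  1 ]
Multiply r2 by 7/3.
  [ 1  -12/7   6/7  2 ]
  [ 0      1    -4  0 ]
  [ 0    6/7  -3/7  1 ]
Subtract 6/7 times r2 from r3.
  [ 1  -12/7  6/7  2 ]
  [ 0      1   -4  0 ]
  [ 0      0    3  1 ]
Multiply r3 by 1/3.
  [ 1  -12/7  6/7    2 ]
  [ 0      1   -4    0 ]
  [ 0      0    1  1/3 ]
Add 4 times r3 to r2.
  [ 1  -12/7  6/7    2 ]
  [ 0      1    0  4/3 ]
  [ 0      0    1  1/3 ]
Subtract 6/7 times r3 from r1.
  [ 1  -12/7  0  12/7 ]
  [ 0      1  0   4/3 ]
  [ 0      0  1   1/3 ]
Add 12/7 times r2 to r1.
  [ 1  0  0    4 ]
  [ 0  1  0  4/3 ]
  [ 0  0  1  1/3 ]
Pivot columns are the columns containing a leading 1.

0, 1, 2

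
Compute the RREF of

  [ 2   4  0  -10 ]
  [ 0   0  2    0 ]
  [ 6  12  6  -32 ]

[[1, 2, 0, 0], [0, 0, 1, 0], [0, 0, 0, 1]]

r1 := 1/2·r1
r3 := r3 − 6·r1
r2 := 1/2·r2
r3 := r3 − 6·r2
r3 := -1/2·r3
r1 := r1 + 5·r3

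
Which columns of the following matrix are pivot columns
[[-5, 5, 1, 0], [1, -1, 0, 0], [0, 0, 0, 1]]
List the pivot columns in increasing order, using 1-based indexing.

Multiply R1 by -1/5.
  [ 1  -1  -1/5  0 ]
  [ 1  -1     0  0 ]
  [ 0   0     0  1 ]
Subtract R1 from R2.
  [ 1  -1  -1/5  0 ]
  [ 0   0   1/5  0 ]
  [ 0   0     0  1 ]
Multiply R2 by 5.
  [ 1  -1  -1/5  0 ]
  [ 0   0     1  0 ]
  [ 0   0     0  1 ]
Add 1/5 times R2 to R1.
  [ 1  -1  0  0 ]
  [ 0   0  1  0 ]
  [ 0   0  0  1 ]
Pivot columns are the columns containing a leading 1.

1, 3, 4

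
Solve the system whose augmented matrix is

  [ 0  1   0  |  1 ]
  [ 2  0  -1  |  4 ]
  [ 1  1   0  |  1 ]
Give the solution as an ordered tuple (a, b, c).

(0, 1, -4)

r1 <-> r2
  [ 2  0  -1  |  4 ]
  [ 0  1   0  |  1 ]
  [ 1  1   0  |  1 ]
r1 → 1/2·r1
  [ 1  0  -1/2  |  2 ]
  [ 0  1     0  |  1 ]
  [ 1  1     0  |  1 ]
r3 → r3 − r1
  [ 1  0  -1/2  |   2 ]
  [ 0  1     0  |   1 ]
  [ 0  1   1/2  |  -1 ]
r3 → r3 − r2
  [ 1  0  -1/2  |   2 ]
  [ 0  1     0  |   1 ]
  [ 0  0   1/2  |  -2 ]
r3 → 2·r3
  [ 1  0  -1/2  |   2 ]
  [ 0  1     0  |   1 ]
  [ 0  0     1  |  -4 ]
r1 → r1 + 1/2·r3
  [ 1  0  0  |   0 ]
  [ 0  1  0  |   1 ]
  [ 0  0  1  |  -4 ]
Reading off the last column: a = 0, b = 1, c = -4.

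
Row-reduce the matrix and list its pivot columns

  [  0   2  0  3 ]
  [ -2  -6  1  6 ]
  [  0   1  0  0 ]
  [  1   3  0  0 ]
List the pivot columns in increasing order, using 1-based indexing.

1, 2, 3, 4

r1 <=> r2
  [ -2  -6  1  6 ]
  [  0   2  0  3 ]
  [  0   1  0  0 ]
  [  1   3  0  0 ]
r1 ← -1/2·r1
  [ 1  3  -1/2  -3 ]
  [ 0  2     0   3 ]
  [ 0  1     0   0 ]
  [ 1  3     0   0 ]
r4 ← r4 − r1
  [ 1  3  -1/2  -3 ]
  [ 0  2     0   3 ]
  [ 0  1     0   0 ]
  [ 0  0   1/2   3 ]
r2 ← 1/2·r2
  [ 1  3  -1/2   -3 ]
  [ 0  1     0  3/2 ]
  [ 0  1     0    0 ]
  [ 0  0   1/2    3 ]
r3 ← r3 − r2
  [ 1  3  -1/2    -3 ]
  [ 0  1     0   3/2 ]
  [ 0  0     0  -3/2 ]
  [ 0  0   1/2     3 ]
r3 <=> r4
  [ 1  3  -1/2    -3 ]
  [ 0  1     0   3/2 ]
  [ 0  0   1/2     3 ]
  [ 0  0     0  -3/2 ]
r3 ← 2·r3
  [ 1  3  -1/2    -3 ]
  [ 0  1     0   3/2 ]
  [ 0  0     1     6 ]
  [ 0  0     0  -3/2 ]
r4 ← -2/3·r4
  [ 1  3  -1/2   -3 ]
  [ 0  1     0  3/2 ]
  [ 0  0     1    6 ]
  [ 0  0     0    1 ]
r3 ← r3 − 6·r4
  [ 1  3  -1/2   -3 ]
  [ 0  1     0  3/2 ]
  [ 0  0     1    0 ]
  [ 0  0     0    1 ]
r2 ← r2 − 3/2·r4
  [ 1  3  -1/2  -3 ]
  [ 0  1     0   0 ]
  [ 0  0     1   0 ]
  [ 0  0     0   1 ]
r1 ← r1 + 3·r4
  [ 1  3  -1/2  0 ]
  [ 0  1     0  0 ]
  [ 0  0     1  0 ]
  [ 0  0     0  1 ]
r1 ← r1 + 1/2·r3
  [ 1  3  0  0 ]
  [ 0  1  0  0 ]
  [ 0  0  1  0 ]
  [ 0  0  0  1 ]
r1 ← r1 − 3·r2
  [ 1  0  0  0 ]
  [ 0  1  0  0 ]
  [ 0  0  1  0 ]
  [ 0  0  0  1 ]
Pivot columns are the columns containing a leading 1.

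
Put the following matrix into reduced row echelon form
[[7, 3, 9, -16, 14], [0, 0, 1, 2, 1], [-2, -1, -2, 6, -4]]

Multiply r1 by 1/7.
Add 2 times r1 to r3.
Swap r2 and r3.
Multiply r2 by -7.
Add 4 times r3 to r2.
Subtract 9/7 times r3 from r1.
Subtract 3/7 times r2 from r1.

[[1, 0, 0, -4, -1], [0, 1, 0, -2, 4], [0, 0, 1, 2, 1]]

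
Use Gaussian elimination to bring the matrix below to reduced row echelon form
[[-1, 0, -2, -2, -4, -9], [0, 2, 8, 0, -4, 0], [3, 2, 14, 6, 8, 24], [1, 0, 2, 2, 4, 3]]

R1 := -1·R1
  [ 1  0   2  2   4   9 ]
  [ 0  2   8  0  -4   0 ]
  [ 3  2  14  6   8  24 ]
  [ 1  0   2  2   4   3 ]
R3 := R3 − 3·R1
  [ 1  0  2  2   4   9 ]
  [ 0  2  8  0  -4   0 ]
  [ 0  2  8  0  -4  -3 ]
  [ 1  0  2  2   4   3 ]
R4 := R4 − R1
  [ 1  0  2  2   4   9 ]
  [ 0  2  8  0  -4   0 ]
  [ 0  2  8  0  -4  -3 ]
  [ 0  0  0  0   0  -6 ]
R2 := 1/2·R2
  [ 1  0  2  2   4   9 ]
  [ 0  1  4  0  -2   0 ]
  [ 0  2  8  0  -4  -3 ]
  [ 0  0  0  0   0  -6 ]
R3 := R3 − 2·R2
  [ 1  0  2  2   4   9 ]
  [ 0  1  4  0  -2   0 ]
  [ 0  0  0  0   0  -3 ]
  [ 0  0  0  0   0  -6 ]
R3 := -1/3·R3
  [ 1  0  2  2   4   9 ]
  [ 0  1  4  0  -2   0 ]
  [ 0  0  0  0   0   1 ]
  [ 0  0  0  0   0  -6 ]
R4 := R4 + 6·R3
  [ 1  0  2  2   4  9 ]
  [ 0  1  4  0  -2  0 ]
  [ 0  0  0  0   0  1 ]
  [ 0  0  0  0   0  0 ]
R1 := R1 − 9·R3
  [ 1  0  2  2   4  0 ]
  [ 0  1  4  0  -2  0 ]
  [ 0  0  0  0   0  1 ]
  [ 0  0  0  0   0  0 ]

[[1, 0, 2, 2, 4, 0], [0, 1, 4, 0, -2, 0], [0, 0, 0, 0, 0, 1], [0, 0, 0, 0, 0, 0]]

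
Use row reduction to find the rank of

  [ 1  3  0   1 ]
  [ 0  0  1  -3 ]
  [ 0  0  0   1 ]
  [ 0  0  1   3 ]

ρ4 → ρ4 − ρ2
  [ 1  3  0   1 ]
  [ 0  0  1  -3 ]
  [ 0  0  0   1 ]
  [ 0  0  0   6 ]
ρ4 → ρ4 − 6·ρ3
  [ 1  3  0   1 ]
  [ 0  0  1  -3 ]
  [ 0  0  0   1 ]
  [ 0  0  0   0 ]
ρ2 → ρ2 + 3·ρ3
  [ 1  3  0  1 ]
  [ 0  0  1  0 ]
  [ 0  0  0  1 ]
  [ 0  0  0  0 ]
ρ1 → ρ1 − ρ3
  [ 1  3  0  0 ]
  [ 0  0  1  0 ]
  [ 0  0  0  1 ]
  [ 0  0  0  0 ]
The reduced form has 3 nonzero rows.

rank = 3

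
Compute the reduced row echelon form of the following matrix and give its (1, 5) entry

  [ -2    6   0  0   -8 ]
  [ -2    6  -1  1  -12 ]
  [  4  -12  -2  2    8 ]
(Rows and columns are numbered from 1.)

R1 := -1/2·R1
  [  1   -3   0  0    4 ]
  [ -2    6  -1  1  -12 ]
  [  4  -12  -2  2    8 ]
R2 := R2 + 2·R1
  [ 1   -3   0  0   4 ]
  [ 0    0  -1  1  -4 ]
  [ 4  -12  -2  2   8 ]
R3 := R3 − 4·R1
  [ 1  -3   0  0   4 ]
  [ 0   0  -1  1  -4 ]
  [ 0   0  -2  2  -8 ]
R2 := -1·R2
  [ 1  -3   0   0   4 ]
  [ 0   0   1  -1   4 ]
  [ 0   0  -2   2  -8 ]
R3 := R3 + 2·R2
  [ 1  -3  0   0  4 ]
  [ 0   0  1  -1  4 ]
  [ 0   0  0   0  0 ]

4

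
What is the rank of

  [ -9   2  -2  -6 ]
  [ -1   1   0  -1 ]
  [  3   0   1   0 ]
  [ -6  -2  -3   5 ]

R1 → -1/9·R1
R2 → R2 + R1
R3 → R3 − 3·R1
R4 → R4 + 6·R1
R2 → 9/7·R2
R3 → R3 − 2/3·R2
R4 → R4 + 10/3·R2
R3 → 7·R3
R4 → R4 + 5/7·R3
R4 → -1·R4
R3 → R3 + 12·R4
R2 → R2 + 3/7·R4
R1 → R1 − 2/3·R4
R2 → R2 − 2/7·R3
R1 → R1 − 2/9·R3
R1 → R1 + 2/9·R2
The reduced form has 4 nonzero rows.

rank = 4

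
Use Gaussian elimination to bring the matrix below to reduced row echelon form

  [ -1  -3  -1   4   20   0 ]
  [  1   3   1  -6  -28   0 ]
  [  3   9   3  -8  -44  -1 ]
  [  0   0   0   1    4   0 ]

ρ1 -> -1·ρ1
  [ 1  3  1  -4  -20   0 ]
  [ 1  3  1  -6  -28   0 ]
  [ 3  9  3  -8  -44  -1 ]
  [ 0  0  0   1    4   0 ]
ρ2 -> ρ2 − ρ1
  [ 1  3  1  -4  -20   0 ]
  [ 0  0  0  -2   -8   0 ]
  [ 3  9  3  -8  -44  -1 ]
  [ 0  0  0   1    4   0 ]
ρ3 -> ρ3 − 3·ρ1
  [ 1  3  1  -4  -20   0 ]
  [ 0  0  0  -2   -8   0 ]
  [ 0  0  0   4   16  -1 ]
  [ 0  0  0   1    4   0 ]
ρ2 -> -1/2·ρ2
  [ 1  3  1  -4  -20   0 ]
  [ 0  0  0   1    4   0 ]
  [ 0  0  0   4   16  -1 ]
  [ 0  0  0   1    4   0 ]
ρ3 -> ρ3 − 4·ρ2
  [ 1  3  1  -4  -20   0 ]
  [ 0  0  0   1    4   0 ]
  [ 0  0  0   0    0  -1 ]
  [ 0  0  0   1    4   0 ]
ρ4 -> ρ4 − ρ2
  [ 1  3  1  -4  -20   0 ]
  [ 0  0  0   1    4   0 ]
  [ 0  0  0   0    0  -1 ]
  [ 0  0  0   0    0   0 ]
ρ3 -> -1·ρ3
  [ 1  3  1  -4  -20  0 ]
  [ 0  0  0   1    4  0 ]
  [ 0  0  0   0    0  1 ]
  [ 0  0  0   0    0  0 ]
ρ1 -> ρ1 + 4·ρ2
  [ 1  3  1  0  -4  0 ]
  [ 0  0  0  1   4  0 ]
  [ 0  0  0  0   0  1 ]
  [ 0  0  0  0   0  0 ]

[[1, 3, 1, 0, -4, 0], [0, 0, 0, 1, 4, 0], [0, 0, 0, 0, 0, 1], [0, 0, 0, 0, 0, 0]]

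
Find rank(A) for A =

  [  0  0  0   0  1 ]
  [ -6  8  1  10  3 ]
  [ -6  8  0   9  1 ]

rank = 3

R1 <-> R2
R1 → -1/6·R1
R3 → R3 + 6·R1
R2 <-> R3
R2 → -1·R2
R2 → R2 − 2·R3
R1 → R1 + 1/2·R3
R1 → R1 + 1/6·R2
The reduced form has 3 nonzero rows.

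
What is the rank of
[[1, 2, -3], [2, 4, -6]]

ρ2 → ρ2 − 2·ρ1
  [ 1  2  -3 ]
  [ 0  0   0 ]
The reduced form has 1 nonzero row.

rank = 1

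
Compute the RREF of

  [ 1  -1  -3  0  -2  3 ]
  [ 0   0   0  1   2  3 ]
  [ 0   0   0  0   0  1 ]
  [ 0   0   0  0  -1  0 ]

r3 <=> r4
r3 := -1·r3
r2 := r2 − 3·r4
r1 := r1 − 3·r4
r2 := r2 − 2·r3
r1 := r1 + 2·r3

[[1, -1, -3, 0, 0, 0], [0, 0, 0, 1, 0, 0], [0, 0, 0, 0, 1, 0], [0, 0, 0, 0, 0, 1]]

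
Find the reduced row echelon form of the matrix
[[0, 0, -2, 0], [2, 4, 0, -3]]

Swap R1 and R2.
  [ 2  4   0  -3 ]
  [ 0  0  -2   0 ]
Multiply R1 by 1/2.
  [ 1  2   0  -3/2 ]
  [ 0  0  -2     0 ]
Multiply R2 by -1/2.
  [ 1  2  0  -3/2 ]
  [ 0  0  1     0 ]

[[1, 2, 0, -3/2], [0, 0, 1, 0]]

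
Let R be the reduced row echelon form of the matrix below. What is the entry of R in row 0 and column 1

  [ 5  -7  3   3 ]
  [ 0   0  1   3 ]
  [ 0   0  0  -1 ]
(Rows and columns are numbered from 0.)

-7/5

Multiply R1 by 1/5.
  [ 1  -7/5  3/5  3/5 ]
  [ 0     0    1    3 ]
  [ 0     0    0   -1 ]
Multiply R3 by -1.
  [ 1  -7/5  3/5  3/5 ]
  [ 0     0    1    3 ]
  [ 0     0    0    1 ]
Subtract 3 times R3 from R2.
  [ 1  -7/5  3/5  3/5 ]
  [ 0     0    1    0 ]
  [ 0     0    0    1 ]
Subtract 3/5 times R3 from R1.
  [ 1  -7/5  3/5  0 ]
  [ 0     0    1  0 ]
  [ 0     0    0  1 ]
Subtract 3/5 times R2 from R1.
  [ 1  -7/5  0  0 ]
  [ 0     0  1  0 ]
  [ 0     0  0  1 ]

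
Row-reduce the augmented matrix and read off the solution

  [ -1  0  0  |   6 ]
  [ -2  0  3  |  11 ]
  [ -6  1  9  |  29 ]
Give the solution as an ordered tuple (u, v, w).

R1 -> -1·R1
R2 -> R2 + 2·R1
R3 -> R3 + 6·R1
R2 <-> R3
R3 -> 1/3·R3
R2 -> R2 − 9·R3
Reading off the last column: u = -6, v = -4, w = -1/3.

(-6, -4, -1/3)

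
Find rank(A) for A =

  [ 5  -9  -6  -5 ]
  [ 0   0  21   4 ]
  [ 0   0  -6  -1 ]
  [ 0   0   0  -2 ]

rank = 3

R1 -> 1/5·R1
R2 -> 1/21·R2
R3 -> R3 + 6·R2
R3 -> 7·R3
R4 -> R4 + 2·R3
R2 -> R2 − 4/21·R3
R1 -> R1 + R3
R1 -> R1 + 6/5·R2
The reduced form has 3 nonzero rows.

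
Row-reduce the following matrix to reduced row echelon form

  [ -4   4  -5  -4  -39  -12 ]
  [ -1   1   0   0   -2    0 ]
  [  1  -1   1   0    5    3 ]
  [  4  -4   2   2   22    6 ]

[[1, -1, 0, 0, 2, 0], [0, 0, 1, 0, 3, 0], [0, 0, 0, 1, 4, 0], [0, 0, 0, 0, 0, 1]]

Multiply r1 by -1/4.
Add r1 to r2.
Subtract r1 from r3.
Subtract 4 times r1 from r4.
Multiply r2 by 4/5.
Add 1/4 times r2 to r3.
Add 3 times r2 to r4.
Multiply r3 by -5/4.
Subtract 2/5 times r3 from r4.
Multiply r4 by 2/3.
Add 3/4 times r4 to r3.
Subtract 12/5 times r4 from r2.
Subtract 3 times r4 from r1.
Subtract 4/5 times r3 from r2.
Subtract r3 from r1.
Subtract 5/4 times r2 from r1.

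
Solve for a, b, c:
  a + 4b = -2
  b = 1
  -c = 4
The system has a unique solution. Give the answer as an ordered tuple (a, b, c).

Form the augmented matrix and row-reduce:
  [ 1  4   0  |  -2 ]
  [ 0  1   0  |   1 ]
  [ 0  0  -1  |   4 ]
Multiply r3 by -1.
  [ 1  4  0  |  -2 ]
  [ 0  1  0  |   1 ]
  [ 0  0  1  |  -4 ]
Subtract 4 times r2 from r1.
  [ 1  0  0  |  -6 ]
  [ 0  1  0  |   1 ]
  [ 0  0  1  |  -4 ]
Reading off the last column: a = -6, b = 1, c = -4.

(-6, 1, -4)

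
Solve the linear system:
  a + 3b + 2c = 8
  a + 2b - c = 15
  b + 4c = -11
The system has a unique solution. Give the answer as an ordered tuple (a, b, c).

Form the augmented matrix and row-reduce:
  [ 1  3   2  |    8 ]
  [ 1  2  -1  |   15 ]
  [ 0  1   4  |  -11 ]
Subtract R1 from R2.
  [ 1   3   2  |    8 ]
  [ 0  -1  -3  |    7 ]
  [ 0   1   4  |  -11 ]
Multiply R2 by -1.
  [ 1  3  2  |    8 ]
  [ 0  1  3  |   -7 ]
  [ 0  1  4  |  -11 ]
Subtract R2 from R3.
  [ 1  3  2  |   8 ]
  [ 0  1  3  |  -7 ]
  [ 0  0  1  |  -4 ]
Subtract 3 times R3 from R2.
  [ 1  3  2  |   8 ]
  [ 0  1  0  |   5 ]
  [ 0  0  1  |  -4 ]
Subtract 2 times R3 from R1.
  [ 1  3  0  |  16 ]
  [ 0  1  0  |   5 ]
  [ 0  0  1  |  -4 ]
Subtract 3 times R2 from R1.
  [ 1  0  0  |   1 ]
  [ 0  1  0  |   5 ]
  [ 0  0  1  |  -4 ]
Reading off the last column: a = 1, b = 5, c = -4.

(1, 5, -4)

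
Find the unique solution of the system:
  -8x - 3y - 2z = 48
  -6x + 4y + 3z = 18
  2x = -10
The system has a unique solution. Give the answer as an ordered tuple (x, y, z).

Form the augmented matrix and row-reduce:
  [ -8  -3  -2  |   48 ]
  [ -6   4   3  |   18 ]
  [  2   0   0  |  -10 ]
R1 := -1/8·R1
R2 := R2 + 6·R1
R3 := R3 − 2·R1
R2 := 4/25·R2
R3 := R3 + 3/4·R2
R3 := 25·R3
R2 := R2 − 18/25·R3
R1 := R1 − 1/4·R3
R1 := R1 − 3/8·R2
Reading off the last column: x = -5, y = 0, z = -4.

(-5, 0, -4)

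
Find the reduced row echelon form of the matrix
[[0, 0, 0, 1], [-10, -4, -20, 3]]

Swap ρ1 and ρ2.
Multiply ρ1 by -1/10.
Add 3/10 times ρ2 to ρ1.

[[1, 2/5, 2, 0], [0, 0, 0, 1]]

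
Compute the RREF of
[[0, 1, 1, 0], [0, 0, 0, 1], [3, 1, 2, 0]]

[[1, 0, 1/3, 0], [0, 1, 1, 0], [0, 0, 0, 1]]

r1 ↔ r3
  [ 3  1  2  0 ]
  [ 0  0  0  1 ]
  [ 0  1  1  0 ]
r1 → 1/3·r1
  [ 1  1/3  2/3  0 ]
  [ 0    0    0  1 ]
  [ 0    1    1  0 ]
r2 ↔ r3
  [ 1  1/3  2/3  0 ]
  [ 0    1    1  0 ]
  [ 0    0    0  1 ]
r1 → r1 − 1/3·r2
  [ 1  0  1/3  0 ]
  [ 0  1    1  0 ]
  [ 0  0    0  1 ]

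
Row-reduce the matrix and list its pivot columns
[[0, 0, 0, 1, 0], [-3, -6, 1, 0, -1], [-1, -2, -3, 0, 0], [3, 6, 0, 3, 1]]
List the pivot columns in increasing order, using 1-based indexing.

1, 3, 4, 5

R1 ↔ R2
  [ -3  -6   1  0  -1 ]
  [  0   0   0  1   0 ]
  [ -1  -2  -3  0   0 ]
  [  3   6   0  3   1 ]
R1 -> -1/3·R1
  [  1   2  -1/3  0  1/3 ]
  [  0   0     0  1    0 ]
  [ -1  -2    -3  0    0 ]
  [  3   6     0  3    1 ]
R3 -> R3 + R1
  [ 1  2   -1/3  0  1/3 ]
  [ 0  0      0  1    0 ]
  [ 0  0  -10/3  0  1/3 ]
  [ 3  6      0  3    1 ]
R4 -> R4 − 3·R1
  [ 1  2   -1/3  0  1/3 ]
  [ 0  0      0  1    0 ]
  [ 0  0  -10/3  0  1/3 ]
  [ 0  0      1  3    0 ]
R2 ↔ R3
  [ 1  2   -1/3  0  1/3 ]
  [ 0  0  -10/3  0  1/3 ]
  [ 0  0      0  1    0 ]
  [ 0  0      1  3    0 ]
R2 -> -3/10·R2
  [ 1  2  -1/3  0    1/3 ]
  [ 0  0     1  0  -1/10 ]
  [ 0  0     0  1      0 ]
  [ 0  0     1  3      0 ]
R4 -> R4 − R2
  [ 1  2  -1/3  0    1/3 ]
  [ 0  0     1  0  -1/10 ]
  [ 0  0     0  1      0 ]
  [ 0  0     0  3   1/10 ]
R4 -> R4 − 3·R3
  [ 1  2  -1/3  0    1/3 ]
  [ 0  0     1  0  -1/10 ]
  [ 0  0     0  1      0 ]
  [ 0  0     0  0   1/10 ]
R4 -> 10·R4
  [ 1  2  -1/3  0    1/3 ]
  [ 0  0     1  0  -1/10 ]
  [ 0  0     0  1      0 ]
  [ 0  0     0  0      1 ]
R2 -> R2 + 1/10·R4
  [ 1  2  -1/3  0  1/3 ]
  [ 0  0     1  0    0 ]
  [ 0  0     0  1    0 ]
  [ 0  0     0  0    1 ]
R1 -> R1 − 1/3·R4
  [ 1  2  -1/3  0  0 ]
  [ 0  0     1  0  0 ]
  [ 0  0     0  1  0 ]
  [ 0  0     0  0  1 ]
R1 -> R1 + 1/3·R2
  [ 1  2  0  0  0 ]
  [ 0  0  1  0  0 ]
  [ 0  0  0  1  0 ]
  [ 0  0  0  0  1 ]
Pivot columns are the columns containing a leading 1.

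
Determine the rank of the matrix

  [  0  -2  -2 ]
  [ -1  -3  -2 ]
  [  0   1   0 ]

rank = 3

R1 <-> R2
  [ -1  -3  -2 ]
  [  0  -2  -2 ]
  [  0   1   0 ]
R1 -> -1·R1
  [ 1   3   2 ]
  [ 0  -2  -2 ]
  [ 0   1   0 ]
R2 -> -1/2·R2
  [ 1  3  2 ]
  [ 0  1  1 ]
  [ 0  1  0 ]
R3 -> R3 − R2
  [ 1  3   2 ]
  [ 0  1   1 ]
  [ 0  0  -1 ]
R3 -> -1·R3
  [ 1  3  2 ]
  [ 0  1  1 ]
  [ 0  0  1 ]
R2 -> R2 − R3
  [ 1  3  2 ]
  [ 0  1  0 ]
  [ 0  0  1 ]
R1 -> R1 − 2·R3
  [ 1  3  0 ]
  [ 0  1  0 ]
  [ 0  0  1 ]
R1 -> R1 − 3·R2
  [ 1  0  0 ]
  [ 0  1  0 ]
  [ 0  0  1 ]
The reduced form has 3 nonzero rows.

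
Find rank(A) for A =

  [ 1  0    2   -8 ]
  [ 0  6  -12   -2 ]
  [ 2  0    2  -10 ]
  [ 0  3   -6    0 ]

rank = 4

R3 → R3 − 2·R1
  [ 1  0    2  -8 ]
  [ 0  6  -12  -2 ]
  [ 0  0   -2   6 ]
  [ 0  3   -6   0 ]
R2 → 1/6·R2
  [ 1  0   2    -8 ]
  [ 0  1  -2  -1/3 ]
  [ 0  0  -2     6 ]
  [ 0  3  -6     0 ]
R4 → R4 − 3·R2
  [ 1  0   2    -8 ]
  [ 0  1  -2  -1/3 ]
  [ 0  0  -2     6 ]
  [ 0  0   0     1 ]
R3 → -1/2·R3
  [ 1  0   2    -8 ]
  [ 0  1  -2  -1/3 ]
  [ 0  0   1    -3 ]
  [ 0  0   0     1 ]
R3 → R3 + 3·R4
  [ 1  0   2    -8 ]
  [ 0  1  -2  -1/3 ]
  [ 0  0   1     0 ]
  [ 0  0   0     1 ]
R2 → R2 + 1/3·R4
  [ 1  0   2  -8 ]
  [ 0  1  -2   0 ]
  [ 0  0   1   0 ]
  [ 0  0   0   1 ]
R1 → R1 + 8·R4
  [ 1  0   2  0 ]
  [ 0  1  -2  0 ]
  [ 0  0   1  0 ]
  [ 0  0   0  1 ]
R2 → R2 + 2·R3
  [ 1  0  2  0 ]
  [ 0  1  0  0 ]
  [ 0  0  1  0 ]
  [ 0  0  0  1 ]
R1 → R1 − 2·R3
  [ 1  0  0  0 ]
  [ 0  1  0  0 ]
  [ 0  0  1  0 ]
  [ 0  0  0  1 ]
The reduced form has 4 nonzero rows.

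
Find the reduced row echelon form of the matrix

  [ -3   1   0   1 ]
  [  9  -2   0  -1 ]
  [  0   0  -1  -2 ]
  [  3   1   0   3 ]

ρ1 ← -1/3·ρ1
  [ 1  -1/3   0  -1/3 ]
  [ 9    -2   0    -1 ]
  [ 0     0  -1    -2 ]
  [ 3     1   0     3 ]
ρ2 ← ρ2 − 9·ρ1
  [ 1  -1/3   0  -1/3 ]
  [ 0     1   0     2 ]
  [ 0     0  -1    -2 ]
  [ 3     1   0     3 ]
ρ4 ← ρ4 − 3·ρ1
  [ 1  -1/3   0  -1/3 ]
  [ 0     1   0     2 ]
  [ 0     0  -1    -2 ]
  [ 0     2   0     4 ]
ρ4 ← ρ4 − 2·ρ2
  [ 1  -1/3   0  -1/3 ]
  [ 0     1   0     2 ]
  [ 0     0  -1    -2 ]
  [ 0     0   0     0 ]
ρ3 ← -1·ρ3
  [ 1  -1/3  0  -1/3 ]
  [ 0     1  0     2 ]
  [ 0     0  1     2 ]
  [ 0     0  0     0 ]
ρ1 ← ρ1 + 1/3·ρ2
  [ 1  0  0  1/3 ]
  [ 0  1  0    2 ]
  [ 0  0  1    2 ]
  [ 0  0  0    0 ]

[[1, 0, 0, 1/3], [0, 1, 0, 2], [0, 0, 1, 2], [0, 0, 0, 0]]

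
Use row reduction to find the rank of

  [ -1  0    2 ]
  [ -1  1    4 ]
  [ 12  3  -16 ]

rank = 3

r1 ← -1·r1
  [  1  0   -2 ]
  [ -1  1    4 ]
  [ 12  3  -16 ]
r2 ← r2 + r1
  [  1  0   -2 ]
  [  0  1    2 ]
  [ 12  3  -16 ]
r3 ← r3 − 12·r1
  [ 1  0  -2 ]
  [ 0  1   2 ]
  [ 0  3   8 ]
r3 ← r3 − 3·r2
  [ 1  0  -2 ]
  [ 0  1   2 ]
  [ 0  0   2 ]
r3 ← 1/2·r3
  [ 1  0  -2 ]
  [ 0  1   2 ]
  [ 0  0   1 ]
r2 ← r2 − 2·r3
  [ 1  0  -2 ]
  [ 0  1   0 ]
  [ 0  0   1 ]
r1 ← r1 + 2·r3
  [ 1  0  0 ]
  [ 0  1  0 ]
  [ 0  0  1 ]
The reduced form has 3 nonzero rows.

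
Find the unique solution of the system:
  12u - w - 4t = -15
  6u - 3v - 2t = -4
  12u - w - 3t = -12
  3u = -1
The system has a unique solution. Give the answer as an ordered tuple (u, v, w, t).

(-1/3, -4/3, -1, 3)

Form the augmented matrix and row-reduce:
  [ 12   0  -1  -4  |  -15 ]
  [  6  -3   0  -2  |   -4 ]
  [ 12   0  -1  -3  |  -12 ]
  [  3   0   0   0  |   -1 ]
ρ1 := 1/12·ρ1
  [  1   0  -1/12  -1/3  |  -5/4 ]
  [  6  -3      0    -2  |    -4 ]
  [ 12   0     -1    -3  |   -12 ]
  [  3   0      0     0  |    -1 ]
ρ2 := ρ2 − 6·ρ1
  [  1   0  -1/12  -1/3  |  -5/4 ]
  [  0  -3    1/2     0  |   7/2 ]
  [ 12   0     -1    -3  |   -12 ]
  [  3   0      0     0  |    -1 ]
ρ3 := ρ3 − 12·ρ1
  [ 1   0  -1/12  -1/3  |  -5/4 ]
  [ 0  -3    1/2     0  |   7/2 ]
  [ 0   0      0     1  |     3 ]
  [ 3   0      0     0  |    -1 ]
ρ4 := ρ4 − 3·ρ1
  [ 1   0  -1/12  -1/3  |  -5/4 ]
  [ 0  -3    1/2     0  |   7/2 ]
  [ 0   0      0     1  |     3 ]
  [ 0   0    1/4     1  |  11/4 ]
ρ2 := -1/3·ρ2
  [ 1  0  -1/12  -1/3  |  -5/4 ]
  [ 0  1   -1/6     0  |  -7/6 ]
  [ 0  0      0     1  |     3 ]
  [ 0  0    1/4     1  |  11/4 ]
ρ3 ↔ ρ4
  [ 1  0  -1/12  -1/3  |  -5/4 ]
  [ 0  1   -1/6     0  |  -7/6 ]
  [ 0  0    1/4     1  |  11/4 ]
  [ 0  0      0     1  |     3 ]
ρ3 := 4·ρ3
  [ 1  0  -1/12  -1/3  |  -5/4 ]
  [ 0  1   -1/6     0  |  -7/6 ]
  [ 0  0      1     4  |    11 ]
  [ 0  0      0     1  |     3 ]
ρ3 := ρ3 − 4·ρ4
  [ 1  0  -1/12  -1/3  |  -5/4 ]
  [ 0  1   -1/6     0  |  -7/6 ]
  [ 0  0      1     0  |    -1 ]
  [ 0  0      0     1  |     3 ]
ρ1 := ρ1 + 1/3·ρ4
  [ 1  0  -1/12  0  |  -1/4 ]
  [ 0  1   -1/6  0  |  -7/6 ]
  [ 0  0      1  0  |    -1 ]
  [ 0  0      0  1  |     3 ]
ρ2 := ρ2 + 1/6·ρ3
  [ 1  0  -1/12  0  |  -1/4 ]
  [ 0  1      0  0  |  -4/3 ]
  [ 0  0      1  0  |    -1 ]
  [ 0  0      0  1  |     3 ]
ρ1 := ρ1 + 1/12·ρ3
  [ 1  0  0  0  |  -1/3 ]
  [ 0  1  0  0  |  -4/3 ]
  [ 0  0  1  0  |    -1 ]
  [ 0  0  0  1  |     3 ]
Reading off the last column: u = -1/3, v = -4/3, w = -1, t = 3.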